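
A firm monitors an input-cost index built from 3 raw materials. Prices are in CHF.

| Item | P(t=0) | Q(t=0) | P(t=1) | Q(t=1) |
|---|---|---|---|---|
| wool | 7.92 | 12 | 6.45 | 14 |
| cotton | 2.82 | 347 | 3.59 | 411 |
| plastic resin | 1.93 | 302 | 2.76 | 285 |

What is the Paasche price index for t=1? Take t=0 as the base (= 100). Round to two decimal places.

Paasche price index uses current-period quantities as weights.
ΣP(t=1)·Q(t=1) = 6.45×14 + 3.59×411 + 2.76×285 = 90.3 + 1475.49 + 786.6 = 2352.39
ΣP(t=0)·Q(t=1) = 7.92×14 + 2.82×411 + 1.93×285 = 110.88 + 1159.02 + 550.05 = 1819.95
Index = 2352.39 / 1819.95 × 100 = 129.2557

129.26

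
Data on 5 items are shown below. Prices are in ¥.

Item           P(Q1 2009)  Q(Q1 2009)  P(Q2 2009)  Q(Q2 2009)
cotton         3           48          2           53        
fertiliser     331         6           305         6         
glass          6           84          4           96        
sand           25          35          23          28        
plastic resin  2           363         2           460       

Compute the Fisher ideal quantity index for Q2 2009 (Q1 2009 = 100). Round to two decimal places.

Laspeyres component (base-period weights):
ΣP(Q1 2009)Q(Q2 2009) = 3×53 + 331×6 + 6×96 + 25×28 + 2×460 = 159 + 1986 + 576 + 700 + 920 = 4341
ΣP(Q1 2009)Q(Q1 2009) = 3×48 + 331×6 + 6×84 + 25×35 + 2×363 = 144 + 1986 + 504 + 875 + 726 = 4235
L = 4341 / 4235 × 100 = 102.5030
Paasche component (current-period weights):
ΣP(Q2 2009)Q(Q2 2009) = 2×53 + 305×6 + 4×96 + 23×28 + 2×460 = 106 + 1830 + 384 + 644 + 920 = 3884
ΣP(Q2 2009)Q(Q1 2009) = 2×48 + 305×6 + 4×84 + 23×35 + 2×363 = 96 + 1830 + 336 + 805 + 726 = 3793
P = 3884 / 3793 × 100 = 102.3992
Fisher = √(L × P) = √(102.5030 × 102.3992) = 102.4510

102.45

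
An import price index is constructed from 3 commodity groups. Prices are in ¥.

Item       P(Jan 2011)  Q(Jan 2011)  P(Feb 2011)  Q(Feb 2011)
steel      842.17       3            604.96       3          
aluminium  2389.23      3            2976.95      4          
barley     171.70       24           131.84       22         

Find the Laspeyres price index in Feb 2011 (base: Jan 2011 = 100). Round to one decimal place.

Laspeyres price index uses base-period quantities as weights.
ΣP(Feb 2011)·Q(Jan 2011) = 604.96×3 + 2976.95×3 + 131.84×24 = 1814.88 + 8930.85 + 3164.16 = 13909.89
ΣP(Jan 2011)·Q(Jan 2011) = 842.17×3 + 2389.23×3 + 171.70×24 = 2526.51 + 7167.69 + 4120.8 = 13815
Index = 13909.89 / 13815 × 100 = 100.6869

100.7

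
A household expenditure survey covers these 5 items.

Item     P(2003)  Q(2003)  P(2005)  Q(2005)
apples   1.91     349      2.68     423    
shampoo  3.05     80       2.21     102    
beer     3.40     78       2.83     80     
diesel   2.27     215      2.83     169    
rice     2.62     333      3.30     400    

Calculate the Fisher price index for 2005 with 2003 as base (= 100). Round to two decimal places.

119.87

Laspeyres component (base-period weights):
ΣP(2005)Q(2003) = 2.68×349 + 2.21×80 + 2.83×78 + 2.83×215 + 3.30×333 = 935.32 + 176.8 + 220.74 + 608.45 + 1098.9 = 3040.21
ΣP(2003)Q(2003) = 1.91×349 + 3.05×80 + 3.40×78 + 2.27×215 + 2.62×333 = 666.59 + 244 + 265.2 + 488.05 + 872.46 = 2536.3
L = 3040.21 / 2536.3 × 100 = 119.8679
Paasche component (current-period weights):
ΣP(2005)Q(2005) = 2.68×423 + 2.21×102 + 2.83×80 + 2.83×169 + 3.30×400 = 1133.64 + 225.42 + 226.4 + 478.27 + 1320 = 3383.73
ΣP(2003)Q(2005) = 1.91×423 + 3.05×102 + 3.40×80 + 2.27×169 + 2.62×400 = 807.93 + 311.1 + 272 + 383.63 + 1048 = 2822.66
P = 3383.73 / 2822.66 × 100 = 119.8773
Fisher = √(L × P) = √(119.8679 × 119.8773) = 119.8726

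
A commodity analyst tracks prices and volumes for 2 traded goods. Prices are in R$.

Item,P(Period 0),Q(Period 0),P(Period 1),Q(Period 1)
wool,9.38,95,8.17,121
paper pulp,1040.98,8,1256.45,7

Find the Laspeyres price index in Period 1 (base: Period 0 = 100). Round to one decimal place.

117.5

Laspeyres price index uses base-period quantities as weights.
ΣP(Period 1)·Q(Period 0) = 8.17×95 + 1256.45×8 = 776.15 + 10051.6 = 10827.75
ΣP(Period 0)·Q(Period 0) = 9.38×95 + 1040.98×8 = 891.1 + 8327.84 = 9218.94
Index = 10827.75 / 9218.94 × 100 = 117.4511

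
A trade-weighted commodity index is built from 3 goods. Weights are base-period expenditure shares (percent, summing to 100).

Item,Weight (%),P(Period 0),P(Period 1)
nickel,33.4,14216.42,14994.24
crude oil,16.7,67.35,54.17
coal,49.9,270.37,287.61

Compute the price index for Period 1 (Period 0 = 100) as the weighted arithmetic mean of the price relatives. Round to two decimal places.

101.74

nickel: 33.4 × (14994.24/14216.42) = 33.4 × 1.054713 = 35.2274
crude oil: 16.7 × (54.17/67.35) = 16.7 × 0.804306 = 13.4319
coal: 49.9 × (287.61/270.37) = 49.9 × 1.063764 = 53.0818
Index = Σ wᵢ·(p₁ᵢ/p₀ᵢ) = 35.2274 + 13.4319 + 53.0818 = 101.7412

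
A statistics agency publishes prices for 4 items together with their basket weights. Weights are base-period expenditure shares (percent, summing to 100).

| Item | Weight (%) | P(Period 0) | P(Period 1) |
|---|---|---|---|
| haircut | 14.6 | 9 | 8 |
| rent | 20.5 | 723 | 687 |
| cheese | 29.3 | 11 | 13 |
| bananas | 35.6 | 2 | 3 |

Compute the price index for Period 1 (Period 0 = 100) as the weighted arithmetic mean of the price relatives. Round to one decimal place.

120.5

haircut: 14.6 × (8/9) = 14.6 × 0.888889 = 12.9778
rent: 20.5 × (687/723) = 20.5 × 0.950207 = 19.4793
cheese: 29.3 × (13/11) = 29.3 × 1.181818 = 34.6273
bananas: 35.6 × (3/2) = 35.6 × 1.500000 = 53.4000
Index = Σ wᵢ·(p₁ᵢ/p₀ᵢ) = 12.9778 + 19.4793 + 34.6273 + 53.4000 = 120.4843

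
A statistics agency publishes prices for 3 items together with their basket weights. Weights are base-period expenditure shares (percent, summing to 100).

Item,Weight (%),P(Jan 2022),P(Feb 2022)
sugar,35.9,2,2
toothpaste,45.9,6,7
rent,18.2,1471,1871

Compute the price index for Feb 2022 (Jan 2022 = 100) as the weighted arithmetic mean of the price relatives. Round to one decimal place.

sugar: 35.9 × (2/2) = 35.9 × 1.000000 = 35.9000
toothpaste: 45.9 × (7/6) = 45.9 × 1.166667 = 53.5500
rent: 18.2 × (1871/1471) = 18.2 × 1.271924 = 23.1490
Index = Σ wᵢ·(p₁ᵢ/p₀ᵢ) = 35.9000 + 53.5500 + 23.1490 = 112.5990

112.6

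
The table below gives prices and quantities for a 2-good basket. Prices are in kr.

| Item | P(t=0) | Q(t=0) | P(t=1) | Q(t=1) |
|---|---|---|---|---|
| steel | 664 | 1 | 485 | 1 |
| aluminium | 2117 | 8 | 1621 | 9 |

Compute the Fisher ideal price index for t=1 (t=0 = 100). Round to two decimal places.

76.44

Laspeyres component (base-period weights):
ΣP(t=1)Q(t=0) = 485×1 + 1621×8 = 485 + 12968 = 13453
ΣP(t=0)Q(t=0) = 664×1 + 2117×8 = 664 + 16936 = 17600
L = 13453 / 17600 × 100 = 76.4375
Paasche component (current-period weights):
ΣP(t=1)Q(t=1) = 485×1 + 1621×9 = 485 + 14589 = 15074
ΣP(t=0)Q(t=1) = 664×1 + 2117×9 = 664 + 19053 = 19717
P = 15074 / 19717 × 100 = 76.4518
Fisher = √(L × P) = √(76.4375 × 76.4518) = 76.4446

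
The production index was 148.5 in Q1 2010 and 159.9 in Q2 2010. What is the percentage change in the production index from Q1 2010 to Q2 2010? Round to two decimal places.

Change = (159.9 − 148.5) / 148.5 × 100
       = 11.4 / 148.5 × 100 = 7.6768%

7.68%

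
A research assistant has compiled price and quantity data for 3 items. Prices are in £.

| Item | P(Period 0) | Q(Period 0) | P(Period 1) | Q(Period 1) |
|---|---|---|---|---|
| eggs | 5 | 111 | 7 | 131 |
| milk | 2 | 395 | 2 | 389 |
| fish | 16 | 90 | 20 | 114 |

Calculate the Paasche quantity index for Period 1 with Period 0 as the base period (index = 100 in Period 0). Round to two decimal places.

118.06

Paasche quantity index uses current-period prices as weights.
ΣP(Period 1)·Q(Period 1) = 7×131 + 2×389 + 20×114 = 917 + 778 + 2280 = 3975
ΣP(Period 1)·Q(Period 0) = 7×111 + 2×395 + 20×90 = 777 + 790 + 1800 = 3367
Index = 3975 / 3367 × 100 = 118.0576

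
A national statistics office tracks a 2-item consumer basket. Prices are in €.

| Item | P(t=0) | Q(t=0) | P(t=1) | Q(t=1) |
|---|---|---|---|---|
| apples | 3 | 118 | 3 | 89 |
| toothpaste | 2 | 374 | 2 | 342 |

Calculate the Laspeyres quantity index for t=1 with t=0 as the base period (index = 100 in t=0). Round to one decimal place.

Laspeyres quantity index uses base-period prices as weights.
ΣP(t=0)·Q(t=1) = 3×89 + 2×342 = 267 + 684 = 951
ΣP(t=0)·Q(t=0) = 3×118 + 2×374 = 354 + 748 = 1102
Index = 951 / 1102 × 100 = 86.2976

86.3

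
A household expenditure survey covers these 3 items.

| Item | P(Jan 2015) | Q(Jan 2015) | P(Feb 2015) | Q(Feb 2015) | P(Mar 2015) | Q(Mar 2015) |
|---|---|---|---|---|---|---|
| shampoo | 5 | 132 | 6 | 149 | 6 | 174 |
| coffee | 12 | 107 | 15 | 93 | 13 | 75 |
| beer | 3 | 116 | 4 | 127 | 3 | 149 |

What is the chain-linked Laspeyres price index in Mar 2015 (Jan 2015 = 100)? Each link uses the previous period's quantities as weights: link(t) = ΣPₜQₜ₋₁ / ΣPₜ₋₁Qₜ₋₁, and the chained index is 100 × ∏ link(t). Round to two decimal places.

Link Jan 2015→Feb 2015:
ΣP(Feb 2015)Q(Jan 2015) = 6×132 + 15×107 + 4×116 = 792 + 1605 + 464 = 2861
ΣP(Jan 2015)Q(Jan 2015) = 5×132 + 12×107 + 3×116 = 660 + 1284 + 348 = 2292
link = 2861/2292 = 1.248255
Link Feb 2015→Mar 2015:
ΣP(Mar 2015)Q(Feb 2015) = 6×149 + 13×93 + 3×127 = 894 + 1209 + 381 = 2484
ΣP(Feb 2015)Q(Feb 2015) = 6×149 + 15×93 + 4×127 = 894 + 1395 + 508 = 2797
link = 2484/2797 = 0.888094
Chained index = 100 × 1.248255 × 0.888094 = 110.8568

110.86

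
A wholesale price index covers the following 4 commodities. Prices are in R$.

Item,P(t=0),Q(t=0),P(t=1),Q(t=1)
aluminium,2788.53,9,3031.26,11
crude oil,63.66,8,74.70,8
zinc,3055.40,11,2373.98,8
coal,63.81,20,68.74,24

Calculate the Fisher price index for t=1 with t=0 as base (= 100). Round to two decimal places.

93.49

Laspeyres component (base-period weights):
ΣP(t=1)Q(t=0) = 3031.26×9 + 74.70×8 + 2373.98×11 + 68.74×20 = 27281.34 + 597.6 + 26113.78 + 1374.8 = 55367.52
ΣP(t=0)Q(t=0) = 2788.53×9 + 63.66×8 + 3055.40×11 + 63.81×20 = 25096.77 + 509.28 + 33609.4 + 1276.2 = 60491.65
L = 55367.52 / 60491.65 × 100 = 91.5292
Paasche component (current-period weights):
ΣP(t=1)Q(t=1) = 3031.26×11 + 74.70×8 + 2373.98×8 + 68.74×24 = 33343.86 + 597.6 + 18991.84 + 1649.76 = 54583.06
ΣP(t=0)Q(t=1) = 2788.53×11 + 63.66×8 + 3055.40×8 + 63.81×24 = 30673.83 + 509.28 + 24443.2 + 1531.44 = 57157.75
P = 54583.06 / 57157.75 × 100 = 95.4955
Fisher = √(L × P) = √(91.5292 × 95.4955) = 93.4913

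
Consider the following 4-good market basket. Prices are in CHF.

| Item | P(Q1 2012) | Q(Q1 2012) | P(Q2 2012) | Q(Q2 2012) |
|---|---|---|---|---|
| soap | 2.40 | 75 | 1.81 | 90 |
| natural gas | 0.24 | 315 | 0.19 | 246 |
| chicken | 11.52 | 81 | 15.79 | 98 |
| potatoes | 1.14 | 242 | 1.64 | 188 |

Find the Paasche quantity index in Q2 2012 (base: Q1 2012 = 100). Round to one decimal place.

Paasche quantity index uses current-period prices as weights.
ΣP(Q2 2012)·Q(Q2 2012) = 1.81×90 + 0.19×246 + 15.79×98 + 1.64×188 = 162.9 + 46.74 + 1547.42 + 308.32 = 2065.38
ΣP(Q2 2012)·Q(Q1 2012) = 1.81×75 + 0.19×315 + 15.79×81 + 1.64×242 = 135.75 + 59.85 + 1278.99 + 396.88 = 1871.47
Index = 2065.38 / 1871.47 × 100 = 110.3614

110.4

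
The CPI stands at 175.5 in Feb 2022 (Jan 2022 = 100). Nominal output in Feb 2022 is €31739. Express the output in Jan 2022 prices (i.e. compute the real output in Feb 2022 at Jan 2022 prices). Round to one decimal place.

Real = Nominal ÷ (Index/100) = 31739 ÷ (175.5/100)
     = 31739 ÷ 1.755 = 18084.9003

18084.9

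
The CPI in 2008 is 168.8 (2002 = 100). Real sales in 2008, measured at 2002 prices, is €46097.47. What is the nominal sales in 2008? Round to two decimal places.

Nominal = Real × (Index/100) = 46097.47 × (168.8/100)
        = 46097.47 × 1.688 = 77812.5294

77812.53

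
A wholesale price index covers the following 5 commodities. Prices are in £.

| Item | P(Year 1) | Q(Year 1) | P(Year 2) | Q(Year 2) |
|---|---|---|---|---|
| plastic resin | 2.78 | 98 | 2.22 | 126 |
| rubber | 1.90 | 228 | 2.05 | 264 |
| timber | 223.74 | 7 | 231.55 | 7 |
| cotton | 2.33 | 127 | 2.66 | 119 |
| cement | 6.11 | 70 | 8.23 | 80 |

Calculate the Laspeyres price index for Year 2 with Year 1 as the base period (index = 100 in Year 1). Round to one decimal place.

Laspeyres price index uses base-period quantities as weights.
ΣP(Year 2)·Q(Year 1) = 2.22×98 + 2.05×228 + 231.55×7 + 2.66×127 + 8.23×70 = 217.56 + 467.4 + 1620.85 + 337.82 + 576.1 = 3219.73
ΣP(Year 1)·Q(Year 1) = 2.78×98 + 1.90×228 + 223.74×7 + 2.33×127 + 6.11×70 = 272.44 + 433.2 + 1566.18 + 295.91 + 427.7 = 2995.43
Index = 3219.73 / 2995.43 × 100 = 107.4881

107.5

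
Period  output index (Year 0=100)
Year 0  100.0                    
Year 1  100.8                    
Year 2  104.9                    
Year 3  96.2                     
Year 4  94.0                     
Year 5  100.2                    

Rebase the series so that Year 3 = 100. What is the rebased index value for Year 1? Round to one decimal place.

104.8

Rebased(Year 1) = 100.8 / 96.2 × 100 = 104.7817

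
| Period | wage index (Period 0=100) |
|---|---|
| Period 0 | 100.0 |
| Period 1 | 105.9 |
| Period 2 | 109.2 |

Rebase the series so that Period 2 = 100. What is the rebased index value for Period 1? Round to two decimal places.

96.98

Rebased(Period 1) = 105.9 / 109.2 × 100 = 96.9780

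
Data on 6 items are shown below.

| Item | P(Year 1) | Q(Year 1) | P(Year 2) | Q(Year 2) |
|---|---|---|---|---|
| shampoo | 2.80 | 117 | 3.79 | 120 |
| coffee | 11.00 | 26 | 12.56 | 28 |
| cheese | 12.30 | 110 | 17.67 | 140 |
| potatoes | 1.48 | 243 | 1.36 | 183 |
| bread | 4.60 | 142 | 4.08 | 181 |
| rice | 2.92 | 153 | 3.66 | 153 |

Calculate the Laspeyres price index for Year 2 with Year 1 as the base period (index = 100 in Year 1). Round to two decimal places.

122.10

Laspeyres price index uses base-period quantities as weights.
ΣP(Year 2)·Q(Year 1) = 3.79×117 + 12.56×26 + 17.67×110 + 1.36×243 + 4.08×142 + 3.66×153 = 443.43 + 326.56 + 1943.7 + 330.48 + 579.36 + 559.98 = 4183.51
ΣP(Year 1)·Q(Year 1) = 2.80×117 + 11.00×26 + 12.30×110 + 1.48×243 + 4.60×142 + 2.92×153 = 327.6 + 286 + 1353 + 359.64 + 653.2 + 446.76 = 3426.2
Index = 4183.51 / 3426.2 × 100 = 122.1035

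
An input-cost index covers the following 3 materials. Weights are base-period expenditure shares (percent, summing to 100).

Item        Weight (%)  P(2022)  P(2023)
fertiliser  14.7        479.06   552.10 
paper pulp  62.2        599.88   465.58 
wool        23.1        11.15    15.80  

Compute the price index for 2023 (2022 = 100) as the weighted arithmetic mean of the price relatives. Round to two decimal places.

fertiliser: 14.7 × (552.10/479.06) = 14.7 × 1.152465 = 16.9412
paper pulp: 62.2 × (465.58/599.88) = 62.2 × 0.776122 = 48.2748
wool: 23.1 × (15.80/11.15) = 23.1 × 1.417040 = 32.7336
Index = Σ wᵢ·(p₁ᵢ/p₀ᵢ) = 16.9412 + 48.2748 + 32.7336 = 97.9497

97.95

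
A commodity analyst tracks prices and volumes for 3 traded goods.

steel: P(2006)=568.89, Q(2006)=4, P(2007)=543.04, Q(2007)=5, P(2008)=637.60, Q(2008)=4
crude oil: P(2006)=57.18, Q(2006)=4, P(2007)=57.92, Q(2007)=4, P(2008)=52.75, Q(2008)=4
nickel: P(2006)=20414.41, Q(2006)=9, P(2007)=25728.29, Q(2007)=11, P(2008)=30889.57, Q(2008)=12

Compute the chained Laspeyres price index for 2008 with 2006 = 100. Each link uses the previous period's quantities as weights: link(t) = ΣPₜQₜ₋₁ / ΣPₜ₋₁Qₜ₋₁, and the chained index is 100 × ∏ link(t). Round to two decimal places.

150.77

Link 2006→2007:
ΣP(2007)Q(2006) = 543.04×4 + 57.92×4 + 25728.29×9 = 2172.16 + 231.68 + 231554.61 = 233958.45
ΣP(2006)Q(2006) = 568.89×4 + 57.18×4 + 20414.41×9 = 2275.56 + 228.72 + 183729.69 = 186233.97
link = 233958.45/186233.97 = 1.256261
Link 2007→2008:
ΣP(2008)Q(2007) = 637.60×5 + 52.75×4 + 30889.57×11 = 3188 + 211 + 339785.27 = 343184.27
ΣP(2007)Q(2007) = 543.04×5 + 57.92×4 + 25728.29×11 = 2715.2 + 231.68 + 283011.19 = 285958.07
link = 343184.27/285958.07 = 1.200121
Chained index = 100 × 1.256261 × 1.200121 = 150.7665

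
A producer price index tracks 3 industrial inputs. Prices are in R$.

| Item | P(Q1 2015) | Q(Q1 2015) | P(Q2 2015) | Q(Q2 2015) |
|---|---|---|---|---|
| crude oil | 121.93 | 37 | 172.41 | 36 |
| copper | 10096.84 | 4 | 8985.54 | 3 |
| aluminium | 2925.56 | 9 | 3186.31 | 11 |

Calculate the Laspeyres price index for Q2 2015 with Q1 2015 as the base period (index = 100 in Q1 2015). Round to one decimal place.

Laspeyres price index uses base-period quantities as weights.
ΣP(Q2 2015)·Q(Q1 2015) = 172.41×37 + 8985.54×4 + 3186.31×9 = 6379.17 + 35942.16 + 28676.79 = 70998.12
ΣP(Q1 2015)·Q(Q1 2015) = 121.93×37 + 10096.84×4 + 2925.56×9 = 4511.41 + 40387.36 + 26330.04 = 71228.81
Index = 70998.12 / 71228.81 × 100 = 99.6761

99.7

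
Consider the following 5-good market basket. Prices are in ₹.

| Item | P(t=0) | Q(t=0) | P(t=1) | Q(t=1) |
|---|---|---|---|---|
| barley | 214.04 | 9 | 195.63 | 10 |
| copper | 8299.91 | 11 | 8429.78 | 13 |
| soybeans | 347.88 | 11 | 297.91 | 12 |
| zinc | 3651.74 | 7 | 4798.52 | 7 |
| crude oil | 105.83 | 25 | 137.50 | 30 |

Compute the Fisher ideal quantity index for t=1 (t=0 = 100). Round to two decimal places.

113.75

Laspeyres component (base-period weights):
ΣP(t=0)Q(t=1) = 214.04×10 + 8299.91×13 + 347.88×12 + 3651.74×7 + 105.83×30 = 2140.4 + 107898.83 + 4174.56 + 25562.18 + 3174.9 = 142950.87
ΣP(t=0)Q(t=0) = 214.04×9 + 8299.91×11 + 347.88×11 + 3651.74×7 + 105.83×25 = 1926.36 + 91299.01 + 3826.68 + 25562.18 + 2645.75 = 125259.98
L = 142950.87 / 125259.98 × 100 = 114.1233
Paasche component (current-period weights):
ΣP(t=1)Q(t=1) = 195.63×10 + 8429.78×13 + 297.91×12 + 4798.52×7 + 137.50×30 = 1956.3 + 109587.14 + 3574.92 + 33589.64 + 4125 = 152833
ΣP(t=1)Q(t=0) = 195.63×9 + 8429.78×11 + 297.91×11 + 4798.52×7 + 137.50×25 = 1760.67 + 92727.58 + 3277.01 + 33589.64 + 3437.5 = 134792.4
P = 152833 / 134792.4 × 100 = 113.3840
Fisher = √(L × P) = √(114.1233 × 113.3840) = 113.7531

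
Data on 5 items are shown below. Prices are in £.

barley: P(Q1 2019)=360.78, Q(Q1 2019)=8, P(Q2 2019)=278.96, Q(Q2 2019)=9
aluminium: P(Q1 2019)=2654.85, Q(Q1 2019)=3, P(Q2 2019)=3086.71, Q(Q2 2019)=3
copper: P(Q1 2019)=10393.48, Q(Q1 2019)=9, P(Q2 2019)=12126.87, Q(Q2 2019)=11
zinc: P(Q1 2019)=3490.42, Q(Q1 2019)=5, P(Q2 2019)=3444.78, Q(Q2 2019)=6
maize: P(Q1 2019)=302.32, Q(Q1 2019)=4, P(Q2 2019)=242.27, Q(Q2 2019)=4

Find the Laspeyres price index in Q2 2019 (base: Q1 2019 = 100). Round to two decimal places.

Laspeyres price index uses base-period quantities as weights.
ΣP(Q2 2019)·Q(Q1 2019) = 278.96×8 + 3086.71×3 + 12126.87×9 + 3444.78×5 + 242.27×4 = 2231.68 + 9260.13 + 109141.83 + 17223.9 + 969.08 = 138826.62
ΣP(Q1 2019)·Q(Q1 2019) = 360.78×8 + 2654.85×3 + 10393.48×9 + 3490.42×5 + 302.32×4 = 2886.24 + 7964.55 + 93541.32 + 17452.1 + 1209.28 = 123053.49
Index = 138826.62 / 123053.49 × 100 = 112.8181

112.82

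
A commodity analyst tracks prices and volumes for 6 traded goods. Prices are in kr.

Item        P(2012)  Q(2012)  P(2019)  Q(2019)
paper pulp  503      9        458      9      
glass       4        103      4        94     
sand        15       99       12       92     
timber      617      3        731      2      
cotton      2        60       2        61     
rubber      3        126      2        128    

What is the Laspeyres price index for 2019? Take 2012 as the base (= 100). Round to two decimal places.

Laspeyres price index uses base-period quantities as weights.
ΣP(2019)·Q(2012) = 458×9 + 4×103 + 12×99 + 731×3 + 2×60 + 2×126 = 4122 + 412 + 1188 + 2193 + 120 + 252 = 8287
ΣP(2012)·Q(2012) = 503×9 + 4×103 + 15×99 + 617×3 + 2×60 + 3×126 = 4527 + 412 + 1485 + 1851 + 120 + 378 = 8773
Index = 8287 / 8773 × 100 = 94.4603

94.46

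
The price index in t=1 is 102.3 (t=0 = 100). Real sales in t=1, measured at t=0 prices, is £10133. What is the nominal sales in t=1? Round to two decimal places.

Nominal = Real × (Index/100) = 10133 × (102.3/100)
        = 10133 × 1.023 = 10366.0590

10366.06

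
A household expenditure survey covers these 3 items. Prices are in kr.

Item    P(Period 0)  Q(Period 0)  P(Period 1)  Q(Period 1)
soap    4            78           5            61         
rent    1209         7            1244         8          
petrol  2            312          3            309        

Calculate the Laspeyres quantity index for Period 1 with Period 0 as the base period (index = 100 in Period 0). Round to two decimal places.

112.08

Laspeyres quantity index uses base-period prices as weights.
ΣP(Period 0)·Q(Period 1) = 4×61 + 1209×8 + 2×309 = 244 + 9672 + 618 = 10534
ΣP(Period 0)·Q(Period 0) = 4×78 + 1209×7 + 2×312 = 312 + 8463 + 624 = 9399
Index = 10534 / 9399 × 100 = 112.0758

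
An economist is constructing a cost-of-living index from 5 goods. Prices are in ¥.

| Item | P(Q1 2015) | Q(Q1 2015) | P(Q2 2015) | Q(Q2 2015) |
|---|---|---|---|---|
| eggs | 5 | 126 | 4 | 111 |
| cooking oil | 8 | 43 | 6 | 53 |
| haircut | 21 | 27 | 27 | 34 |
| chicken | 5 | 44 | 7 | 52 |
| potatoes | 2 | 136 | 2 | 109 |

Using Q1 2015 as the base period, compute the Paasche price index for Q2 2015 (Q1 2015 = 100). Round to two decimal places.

Paasche price index uses current-period quantities as weights.
ΣP(Q2 2015)·Q(Q2 2015) = 4×111 + 6×53 + 27×34 + 7×52 + 2×109 = 444 + 318 + 918 + 364 + 218 = 2262
ΣP(Q1 2015)·Q(Q2 2015) = 5×111 + 8×53 + 21×34 + 5×52 + 2×109 = 555 + 424 + 714 + 260 + 218 = 2171
Index = 2262 / 2171 × 100 = 104.1916

104.19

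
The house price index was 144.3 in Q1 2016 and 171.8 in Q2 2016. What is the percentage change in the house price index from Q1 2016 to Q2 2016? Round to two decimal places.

Change = (171.8 − 144.3) / 144.3 × 100
       = 27.5 / 144.3 × 100 = 19.0575%

19.06%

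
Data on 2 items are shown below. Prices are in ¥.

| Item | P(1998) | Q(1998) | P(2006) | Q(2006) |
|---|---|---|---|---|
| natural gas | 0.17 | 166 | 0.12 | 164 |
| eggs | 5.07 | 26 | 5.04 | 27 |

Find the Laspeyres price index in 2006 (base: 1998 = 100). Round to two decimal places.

94.33

Laspeyres price index uses base-period quantities as weights.
ΣP(2006)·Q(1998) = 0.12×166 + 5.04×26 = 19.92 + 131.04 = 150.96
ΣP(1998)·Q(1998) = 0.17×166 + 5.07×26 = 28.22 + 131.82 = 160.04
Index = 150.96 / 160.04 × 100 = 94.3264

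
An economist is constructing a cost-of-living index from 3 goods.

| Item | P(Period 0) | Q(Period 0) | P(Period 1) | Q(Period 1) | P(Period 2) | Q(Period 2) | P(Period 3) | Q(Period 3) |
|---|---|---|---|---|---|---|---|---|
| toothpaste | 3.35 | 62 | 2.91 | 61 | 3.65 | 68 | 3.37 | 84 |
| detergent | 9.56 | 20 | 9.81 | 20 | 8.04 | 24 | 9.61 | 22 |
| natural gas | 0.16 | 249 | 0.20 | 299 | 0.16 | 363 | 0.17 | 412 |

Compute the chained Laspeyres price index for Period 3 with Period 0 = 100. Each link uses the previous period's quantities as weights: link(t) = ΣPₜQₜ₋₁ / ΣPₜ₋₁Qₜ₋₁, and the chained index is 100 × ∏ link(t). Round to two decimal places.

101.01

Link Period 0→Period 1:
ΣP(Period 1)Q(Period 0) = 2.91×62 + 9.81×20 + 0.20×249 = 180.42 + 196.2 + 49.8 = 426.42
ΣP(Period 0)Q(Period 0) = 3.35×62 + 9.56×20 + 0.16×249 = 207.7 + 191.2 + 39.84 = 438.74
link = 426.42/438.74 = 0.971920
Link Period 1→Period 2:
ΣP(Period 2)Q(Period 1) = 3.65×61 + 8.04×20 + 0.16×299 = 222.65 + 160.8 + 47.84 = 431.29
ΣP(Period 1)Q(Period 1) = 2.91×61 + 9.81×20 + 0.20×299 = 177.51 + 196.2 + 59.8 = 433.51
link = 431.29/433.51 = 0.994879
Link Period 2→Period 3:
ΣP(Period 3)Q(Period 2) = 3.37×68 + 9.61×24 + 0.17×363 = 229.16 + 230.64 + 61.71 = 521.51
ΣP(Period 2)Q(Period 2) = 3.65×68 + 8.04×24 + 0.16×363 = 248.2 + 192.96 + 58.08 = 499.24
link = 521.51/499.24 = 1.044608
Chained index = 100 × 0.971920 × 0.994879 × 1.044608 = 101.0076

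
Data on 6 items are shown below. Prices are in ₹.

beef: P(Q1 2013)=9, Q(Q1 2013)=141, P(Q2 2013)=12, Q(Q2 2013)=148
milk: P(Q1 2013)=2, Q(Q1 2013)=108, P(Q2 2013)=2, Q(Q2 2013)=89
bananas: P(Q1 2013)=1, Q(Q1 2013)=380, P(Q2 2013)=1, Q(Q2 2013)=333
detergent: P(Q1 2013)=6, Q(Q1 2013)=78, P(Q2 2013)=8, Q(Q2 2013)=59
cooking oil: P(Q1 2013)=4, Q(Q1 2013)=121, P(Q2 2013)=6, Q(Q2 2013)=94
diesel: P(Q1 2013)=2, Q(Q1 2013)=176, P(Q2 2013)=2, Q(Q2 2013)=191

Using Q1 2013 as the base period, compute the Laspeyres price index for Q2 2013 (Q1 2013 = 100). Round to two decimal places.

Laspeyres price index uses base-period quantities as weights.
ΣP(Q2 2013)·Q(Q1 2013) = 12×141 + 2×108 + 1×380 + 8×78 + 6×121 + 2×176 = 1692 + 216 + 380 + 624 + 726 + 352 = 3990
ΣP(Q1 2013)·Q(Q1 2013) = 9×141 + 2×108 + 1×380 + 6×78 + 4×121 + 2×176 = 1269 + 216 + 380 + 468 + 484 + 352 = 3169
Index = 3990 / 3169 × 100 = 125.9072

125.91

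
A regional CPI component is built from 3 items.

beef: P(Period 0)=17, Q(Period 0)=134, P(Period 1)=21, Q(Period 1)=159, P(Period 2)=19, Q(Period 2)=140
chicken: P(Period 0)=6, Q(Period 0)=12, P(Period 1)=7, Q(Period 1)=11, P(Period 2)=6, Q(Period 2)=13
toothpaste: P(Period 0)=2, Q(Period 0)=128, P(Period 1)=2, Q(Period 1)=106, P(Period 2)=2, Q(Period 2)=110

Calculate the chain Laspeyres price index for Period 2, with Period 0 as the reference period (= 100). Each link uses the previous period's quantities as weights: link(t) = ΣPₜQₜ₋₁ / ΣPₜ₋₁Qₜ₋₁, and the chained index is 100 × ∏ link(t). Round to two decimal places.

110.05

Link Period 0→Period 1:
ΣP(Period 1)Q(Period 0) = 21×134 + 7×12 + 2×128 = 2814 + 84 + 256 = 3154
ΣP(Period 0)Q(Period 0) = 17×134 + 6×12 + 2×128 = 2278 + 72 + 256 = 2606
link = 3154/2606 = 1.210284
Link Period 1→Period 2:
ΣP(Period 2)Q(Period 1) = 19×159 + 6×11 + 2×106 = 3021 + 66 + 212 = 3299
ΣP(Period 1)Q(Period 1) = 21×159 + 7×11 + 2×106 = 3339 + 77 + 212 = 3628
link = 3299/3628 = 0.909316
Chained index = 100 × 1.210284 × 0.909316 = 110.0531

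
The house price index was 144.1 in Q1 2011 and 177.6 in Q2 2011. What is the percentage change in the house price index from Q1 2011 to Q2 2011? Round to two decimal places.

23.25%

Change = (177.6 − 144.1) / 144.1 × 100
       = 33.5 / 144.1 × 100 = 23.2477%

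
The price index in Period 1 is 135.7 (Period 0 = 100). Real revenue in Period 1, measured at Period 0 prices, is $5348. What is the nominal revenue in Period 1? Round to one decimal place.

7257.2

Nominal = Real × (Index/100) = 5348 × (135.7/100)
        = 5348 × 1.357 = 7257.2360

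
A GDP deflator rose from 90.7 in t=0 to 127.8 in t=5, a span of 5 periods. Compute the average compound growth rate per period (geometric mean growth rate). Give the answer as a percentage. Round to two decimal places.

7.10%

Growth factor = (127.8/90.7)^(1/5) = (1.409041)^(1/5) = 1.070988
Growth rate = 1.070988 − 1 = 0.070988 = 7.0988%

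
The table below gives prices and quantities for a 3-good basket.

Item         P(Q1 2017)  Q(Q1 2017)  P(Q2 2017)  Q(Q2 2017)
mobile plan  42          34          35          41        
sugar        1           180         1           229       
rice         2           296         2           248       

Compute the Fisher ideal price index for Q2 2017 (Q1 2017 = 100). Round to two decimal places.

88.73

Laspeyres component (base-period weights):
ΣP(Q2 2017)Q(Q1 2017) = 35×34 + 1×180 + 2×296 = 1190 + 180 + 592 = 1962
ΣP(Q1 2017)Q(Q1 2017) = 42×34 + 1×180 + 2×296 = 1428 + 180 + 592 = 2200
L = 1962 / 2200 × 100 = 89.1818
Paasche component (current-period weights):
ΣP(Q2 2017)Q(Q2 2017) = 35×41 + 1×229 + 2×248 = 1435 + 229 + 496 = 2160
ΣP(Q1 2017)Q(Q2 2017) = 42×41 + 1×229 + 2×248 = 1722 + 229 + 496 = 2447
P = 2160 / 2447 × 100 = 88.2714
Fisher = √(L × P) = √(89.1818 × 88.2714) = 88.7254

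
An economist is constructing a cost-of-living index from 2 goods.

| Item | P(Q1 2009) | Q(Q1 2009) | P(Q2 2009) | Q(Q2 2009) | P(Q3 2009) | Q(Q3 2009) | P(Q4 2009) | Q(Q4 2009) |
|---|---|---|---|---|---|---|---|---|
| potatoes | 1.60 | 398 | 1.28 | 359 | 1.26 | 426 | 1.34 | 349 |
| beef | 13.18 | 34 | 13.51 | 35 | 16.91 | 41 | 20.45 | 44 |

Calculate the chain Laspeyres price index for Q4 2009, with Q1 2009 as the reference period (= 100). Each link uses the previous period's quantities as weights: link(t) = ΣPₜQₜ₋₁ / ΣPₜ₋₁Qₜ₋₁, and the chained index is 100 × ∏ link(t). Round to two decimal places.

Link Q1 2009→Q2 2009:
ΣP(Q2 2009)Q(Q1 2009) = 1.28×398 + 13.51×34 = 509.44 + 459.34 = 968.78
ΣP(Q1 2009)Q(Q1 2009) = 1.60×398 + 13.18×34 = 636.8 + 448.12 = 1084.92
link = 968.78/1084.92 = 0.892951
Link Q2 2009→Q3 2009:
ΣP(Q3 2009)Q(Q2 2009) = 1.26×359 + 16.91×35 = 452.34 + 591.85 = 1044.19
ΣP(Q2 2009)Q(Q2 2009) = 1.28×359 + 13.51×35 = 459.52 + 472.85 = 932.37
link = 1044.19/932.37 = 1.119931
Link Q3 2009→Q4 2009:
ΣP(Q4 2009)Q(Q3 2009) = 1.34×426 + 20.45×41 = 570.84 + 838.45 = 1409.29
ΣP(Q3 2009)Q(Q3 2009) = 1.26×426 + 16.91×41 = 536.76 + 693.31 = 1230.07
link = 1409.29/1230.07 = 1.145699
Chained index = 100 × 0.892951 × 1.119931 × 1.145699 = 114.5748

114.57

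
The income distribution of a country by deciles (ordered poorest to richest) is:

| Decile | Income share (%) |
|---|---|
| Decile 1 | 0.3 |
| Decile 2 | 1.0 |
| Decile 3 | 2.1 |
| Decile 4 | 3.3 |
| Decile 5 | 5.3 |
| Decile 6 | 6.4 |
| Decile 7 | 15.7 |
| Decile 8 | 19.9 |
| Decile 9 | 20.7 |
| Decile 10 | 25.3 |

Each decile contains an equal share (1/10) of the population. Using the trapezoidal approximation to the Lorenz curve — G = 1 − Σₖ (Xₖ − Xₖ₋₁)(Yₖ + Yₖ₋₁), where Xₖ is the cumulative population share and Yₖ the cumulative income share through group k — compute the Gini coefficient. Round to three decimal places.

0.490

Cumulative income shares Yₖ: 0.0030, 0.0130, 0.0340, 0.0670, 0.1200, 0.1840, 0.3410, 0.5400, 0.7470, 1.0000
Σ (Xₖ−Xₖ₋₁)(Yₖ+Yₖ₋₁) = (1/10)(0.0030+0.0000) + (1/10)(0.0130+0.0030) + (1/10)(0.0340+0.0130) + (1/10)(0.0670+0.0340) + (1/10)(0.1200+0.0670) + (1/10)(0.1840+0.1200) + (1/10)(0.3410+0.1840) + (1/10)(0.5400+0.3410) + (1/10)(0.7470+0.5400) + (1/10)(1.0000+0.7470)
  = 0.0003 + 0.0016 + 0.0047 + 0.0101 + 0.0187 + 0.0304 + 0.0525 + 0.0881 + 0.1287 + 0.1747 = 0.5098
G = 1 − 0.5098 = 0.4902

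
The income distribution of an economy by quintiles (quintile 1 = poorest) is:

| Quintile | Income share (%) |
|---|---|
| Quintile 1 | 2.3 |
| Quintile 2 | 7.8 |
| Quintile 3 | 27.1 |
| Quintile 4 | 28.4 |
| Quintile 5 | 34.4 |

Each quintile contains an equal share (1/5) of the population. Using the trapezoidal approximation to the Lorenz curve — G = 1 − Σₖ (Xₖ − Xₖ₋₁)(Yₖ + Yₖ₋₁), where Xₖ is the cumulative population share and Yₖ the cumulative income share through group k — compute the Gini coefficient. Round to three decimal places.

0.339

Cumulative income shares Yₖ: 0.0230, 0.1010, 0.3720, 0.6560, 1.0000
Σ (Xₖ−Xₖ₋₁)(Yₖ+Yₖ₋₁) = (1/5)(0.0230+0.0000) + (1/5)(0.1010+0.0230) + (1/5)(0.3720+0.1010) + (1/5)(0.6560+0.3720) + (1/5)(1.0000+0.6560)
  = 0.0046 + 0.0248 + 0.0946 + 0.2056 + 0.3312 = 0.6608
G = 1 − 0.6608 = 0.3392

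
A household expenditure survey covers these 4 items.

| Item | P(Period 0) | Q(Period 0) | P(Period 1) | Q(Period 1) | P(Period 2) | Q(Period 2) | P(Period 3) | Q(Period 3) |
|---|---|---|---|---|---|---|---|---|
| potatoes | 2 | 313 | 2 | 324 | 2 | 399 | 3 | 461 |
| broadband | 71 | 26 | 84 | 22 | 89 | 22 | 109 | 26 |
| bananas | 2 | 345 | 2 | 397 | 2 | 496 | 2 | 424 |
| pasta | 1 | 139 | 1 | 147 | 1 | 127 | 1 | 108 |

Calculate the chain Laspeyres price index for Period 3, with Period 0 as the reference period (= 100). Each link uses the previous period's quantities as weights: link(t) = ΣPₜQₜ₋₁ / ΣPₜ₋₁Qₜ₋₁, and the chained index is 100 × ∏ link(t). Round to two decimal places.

Link Period 0→Period 1:
ΣP(Period 1)Q(Period 0) = 2×313 + 84×26 + 2×345 + 1×139 = 626 + 2184 + 690 + 139 = 3639
ΣP(Period 0)Q(Period 0) = 2×313 + 71×26 + 2×345 + 1×139 = 626 + 1846 + 690 + 139 = 3301
link = 3639/3301 = 1.102393
Link Period 1→Period 2:
ΣP(Period 2)Q(Period 1) = 2×324 + 89×22 + 2×397 + 1×147 = 648 + 1958 + 794 + 147 = 3547
ΣP(Period 1)Q(Period 1) = 2×324 + 84×22 + 2×397 + 1×147 = 648 + 1848 + 794 + 147 = 3437
link = 3547/3437 = 1.032005
Link Period 2→Period 3:
ΣP(Period 3)Q(Period 2) = 3×399 + 109×22 + 2×496 + 1×127 = 1197 + 2398 + 992 + 127 = 4714
ΣP(Period 2)Q(Period 2) = 2×399 + 89×22 + 2×496 + 1×127 = 798 + 1958 + 992 + 127 = 3875
link = 4714/3875 = 1.216516
Chained index = 100 × 1.102393 × 1.032005 × 1.216516 = 138.4000

138.40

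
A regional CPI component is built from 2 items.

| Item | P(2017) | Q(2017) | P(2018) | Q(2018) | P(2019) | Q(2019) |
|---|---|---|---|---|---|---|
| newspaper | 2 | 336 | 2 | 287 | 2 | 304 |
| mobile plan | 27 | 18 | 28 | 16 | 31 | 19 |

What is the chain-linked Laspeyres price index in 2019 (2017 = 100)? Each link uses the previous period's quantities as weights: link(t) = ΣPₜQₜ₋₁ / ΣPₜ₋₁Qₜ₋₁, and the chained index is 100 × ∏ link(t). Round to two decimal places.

Link 2017→2018:
ΣP(2018)Q(2017) = 2×336 + 28×18 = 672 + 504 = 1176
ΣP(2017)Q(2017) = 2×336 + 27×18 = 672 + 486 = 1158
link = 1176/1158 = 1.015544
Link 2018→2019:
ΣP(2019)Q(2018) = 2×287 + 31×16 = 574 + 496 = 1070
ΣP(2018)Q(2018) = 2×287 + 28×16 = 574 + 448 = 1022
link = 1070/1022 = 1.046967
Chained index = 100 × 1.015544 × 1.046967 = 106.3241

106.32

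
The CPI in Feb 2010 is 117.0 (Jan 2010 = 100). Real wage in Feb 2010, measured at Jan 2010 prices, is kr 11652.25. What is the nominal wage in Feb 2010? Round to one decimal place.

Nominal = Real × (Index/100) = 11652.25 × (117.0/100)
        = 11652.25 × 1.170 = 13633.1325

13633.1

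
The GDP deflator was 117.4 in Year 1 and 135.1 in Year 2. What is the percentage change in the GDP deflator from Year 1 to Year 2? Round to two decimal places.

Change = (135.1 − 117.4) / 117.4 × 100
       = 17.7 / 117.4 × 100 = 15.0767%

15.08%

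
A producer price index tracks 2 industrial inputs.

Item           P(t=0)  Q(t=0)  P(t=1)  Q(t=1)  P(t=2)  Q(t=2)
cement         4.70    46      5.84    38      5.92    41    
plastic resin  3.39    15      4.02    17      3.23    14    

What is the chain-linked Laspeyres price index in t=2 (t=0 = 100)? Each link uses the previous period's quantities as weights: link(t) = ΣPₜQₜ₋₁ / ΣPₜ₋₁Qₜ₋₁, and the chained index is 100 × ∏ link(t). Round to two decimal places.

Link t=0→t=1:
ΣP(t=1)Q(t=0) = 5.84×46 + 4.02×15 = 268.64 + 60.3 = 328.94
ΣP(t=0)Q(t=0) = 4.70×46 + 3.39×15 = 216.2 + 50.85 = 267.05
link = 328.94/267.05 = 1.231754
Link t=1→t=2:
ΣP(t=2)Q(t=1) = 5.92×38 + 3.23×17 = 224.96 + 54.91 = 279.87
ΣP(t=1)Q(t=1) = 5.84×38 + 4.02×17 = 221.92 + 68.34 = 290.26
link = 279.87/290.26 = 0.964205
Chained index = 100 × 1.231754 × 0.964205 = 118.7663

118.77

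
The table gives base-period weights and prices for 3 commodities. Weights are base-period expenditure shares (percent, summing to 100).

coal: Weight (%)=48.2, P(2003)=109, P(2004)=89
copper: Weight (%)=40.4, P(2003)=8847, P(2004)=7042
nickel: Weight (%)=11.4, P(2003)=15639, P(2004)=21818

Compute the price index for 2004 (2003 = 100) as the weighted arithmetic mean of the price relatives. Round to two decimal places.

87.42

coal: 48.2 × (89/109) = 48.2 × 0.816514 = 39.3560
copper: 40.4 × (7042/8847) = 40.4 × 0.795976 = 32.1574
nickel: 11.4 × (21818/15639) = 11.4 × 1.395102 = 15.9042
Index = Σ wᵢ·(p₁ᵢ/p₀ᵢ) = 39.3560 + 32.1574 + 15.9042 = 87.4176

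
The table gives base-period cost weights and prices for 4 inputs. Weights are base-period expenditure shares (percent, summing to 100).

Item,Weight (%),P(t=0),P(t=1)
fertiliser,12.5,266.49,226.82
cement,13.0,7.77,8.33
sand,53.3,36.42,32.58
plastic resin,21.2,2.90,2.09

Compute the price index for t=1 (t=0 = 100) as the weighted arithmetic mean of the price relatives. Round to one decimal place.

87.5

fertiliser: 12.5 × (226.82/266.49) = 12.5 × 0.851139 = 10.6392
cement: 13.0 × (8.33/7.77) = 13.0 × 1.072072 = 13.9369
sand: 53.3 × (32.58/36.42) = 53.3 × 0.894563 = 47.6802
plastic resin: 21.2 × (2.09/2.90) = 21.2 × 0.720690 = 15.2786
Index = Σ wᵢ·(p₁ᵢ/p₀ᵢ) = 10.6392 + 13.9369 + 47.6802 + 15.2786 = 87.5350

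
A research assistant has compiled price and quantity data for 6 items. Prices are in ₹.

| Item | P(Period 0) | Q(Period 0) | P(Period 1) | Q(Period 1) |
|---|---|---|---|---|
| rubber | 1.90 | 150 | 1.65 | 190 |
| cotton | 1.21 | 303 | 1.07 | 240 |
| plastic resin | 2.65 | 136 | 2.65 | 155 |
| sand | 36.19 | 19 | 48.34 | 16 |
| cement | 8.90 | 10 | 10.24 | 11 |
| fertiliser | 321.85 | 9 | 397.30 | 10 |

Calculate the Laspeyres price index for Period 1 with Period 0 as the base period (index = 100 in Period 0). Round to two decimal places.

Laspeyres price index uses base-period quantities as weights.
ΣP(Period 1)·Q(Period 0) = 1.65×150 + 1.07×303 + 2.65×136 + 48.34×19 + 10.24×10 + 397.30×9 = 247.5 + 324.21 + 360.4 + 918.46 + 102.4 + 3575.7 = 5528.67
ΣP(Period 0)·Q(Period 0) = 1.90×150 + 1.21×303 + 2.65×136 + 36.19×19 + 8.90×10 + 321.85×9 = 285 + 366.63 + 360.4 + 687.61 + 89 + 2896.65 = 4685.29
Index = 5528.67 / 4685.29 × 100 = 118.0006

118.00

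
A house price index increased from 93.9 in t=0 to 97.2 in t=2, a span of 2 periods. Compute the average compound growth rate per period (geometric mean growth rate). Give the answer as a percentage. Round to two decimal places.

1.74%

Growth factor = (97.2/93.9)^(1/2) = (1.035144)^(1/2) = 1.017420
Growth rate = 1.017420 − 1 = 0.017420 = 1.7420%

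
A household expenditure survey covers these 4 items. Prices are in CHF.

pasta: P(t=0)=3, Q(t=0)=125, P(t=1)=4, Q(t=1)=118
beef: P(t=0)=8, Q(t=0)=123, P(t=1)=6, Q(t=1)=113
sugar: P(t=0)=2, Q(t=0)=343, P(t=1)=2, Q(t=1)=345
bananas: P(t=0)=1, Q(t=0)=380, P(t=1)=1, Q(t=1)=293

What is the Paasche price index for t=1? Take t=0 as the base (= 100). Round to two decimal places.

95.18

Paasche price index uses current-period quantities as weights.
ΣP(t=1)·Q(t=1) = 4×118 + 6×113 + 2×345 + 1×293 = 472 + 678 + 690 + 293 = 2133
ΣP(t=0)·Q(t=1) = 3×118 + 8×113 + 2×345 + 1×293 = 354 + 904 + 690 + 293 = 2241
Index = 2133 / 2241 × 100 = 95.1807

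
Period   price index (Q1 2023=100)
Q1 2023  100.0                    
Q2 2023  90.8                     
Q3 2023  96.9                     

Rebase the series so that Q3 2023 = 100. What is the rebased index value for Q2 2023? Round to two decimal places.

93.70

Rebased(Q2 2023) = 90.8 / 96.9 × 100 = 93.7049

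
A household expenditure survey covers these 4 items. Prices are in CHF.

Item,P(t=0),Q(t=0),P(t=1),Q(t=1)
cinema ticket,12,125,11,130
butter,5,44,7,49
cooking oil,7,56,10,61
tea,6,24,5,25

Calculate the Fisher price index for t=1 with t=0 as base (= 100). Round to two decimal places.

105.02

Laspeyres component (base-period weights):
ΣP(t=1)Q(t=0) = 11×125 + 7×44 + 10×56 + 5×24 = 1375 + 308 + 560 + 120 = 2363
ΣP(t=0)Q(t=0) = 12×125 + 5×44 + 7×56 + 6×24 = 1500 + 220 + 392 + 144 = 2256
L = 2363 / 2256 × 100 = 104.7429
Paasche component (current-period weights):
ΣP(t=1)Q(t=1) = 11×130 + 7×49 + 10×61 + 5×25 = 1430 + 343 + 610 + 125 = 2508
ΣP(t=0)Q(t=1) = 12×130 + 5×49 + 7×61 + 6×25 = 1560 + 245 + 427 + 150 = 2382
P = 2508 / 2382 × 100 = 105.2897
Fisher = √(L × P) = √(104.7429 × 105.2897) = 105.0159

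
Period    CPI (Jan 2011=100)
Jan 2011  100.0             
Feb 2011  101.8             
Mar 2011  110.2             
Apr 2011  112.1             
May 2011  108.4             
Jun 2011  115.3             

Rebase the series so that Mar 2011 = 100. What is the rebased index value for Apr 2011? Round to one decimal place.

101.7

Rebased(Apr 2011) = 112.1 / 110.2 × 100 = 101.7241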